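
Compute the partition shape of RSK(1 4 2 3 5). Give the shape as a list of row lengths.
[4, 1]

Row-insert each entry into an empty tableau.

After inserting 1: P = [[1]].
After inserting 4: P = [[1, 4]].
After inserting 2: P = [[1, 2], [4]].
After inserting 3: P = [[1, 2, 3], [4]].
After inserting 5: P = [[1, 2, 3, 5], [4]].

The final insertion tableau P = [[1, 2, 3, 5], [4]] has shape [4, 1].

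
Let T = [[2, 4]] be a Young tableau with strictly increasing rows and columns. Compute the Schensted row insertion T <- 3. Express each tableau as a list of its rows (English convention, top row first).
In row 1, 3 replaces 4 (the leftmost entry greater than 3); 4 is bumped to row 2. 4 starts a new row 2. The new tableau is [[2, 3], [4]].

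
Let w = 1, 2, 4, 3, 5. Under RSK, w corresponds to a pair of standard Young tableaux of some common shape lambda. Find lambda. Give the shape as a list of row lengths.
[4, 1]

Row-insert each entry into an empty tableau.

After inserting 1: P = [[1]].
After inserting 2: P = [[1, 2]].
After inserting 4: P = [[1, 2, 4]].
After inserting 3: P = [[1, 2, 3], [4]].
After inserting 5: P = [[1, 2, 3, 5], [4]].

The final insertion tableau P = [[1, 2, 3, 5], [4]] has shape [4, 1].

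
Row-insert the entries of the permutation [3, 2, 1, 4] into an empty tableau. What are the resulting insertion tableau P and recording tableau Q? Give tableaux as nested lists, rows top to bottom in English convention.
P = [[1, 4], [2], [3]], Q = [[1, 4], [2], [3]]

Insert each entry of the permutation into P by Schensted row insertion, recording in Q the position of each new cell.

Insert 3: appended to row 1. P = [[3]].
Insert 2: 2 bumps 3 from row 1; 3 starts row 2. P = [[2], [3]].
Insert 1: 1 bumps 2 from row 1; 2 bumps 3 from row 2; 3 starts row 3. P = [[1], [2], [3]].
Insert 4: appended to row 1. P = [[1, 4], [2], [3]].

So P = [[1, 4], [2], [3]], Q = [[1, 4], [2], [3]].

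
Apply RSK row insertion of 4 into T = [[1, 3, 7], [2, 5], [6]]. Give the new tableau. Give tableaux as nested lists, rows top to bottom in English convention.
In row 1, 4 replaces 7 (the leftmost entry greater than 4); 7 is bumped to row 2. 7 is appended to row 2. The new tableau is [[1, 3, 4], [2, 5, 7], [6]].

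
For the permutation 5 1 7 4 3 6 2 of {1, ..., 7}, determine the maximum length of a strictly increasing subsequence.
3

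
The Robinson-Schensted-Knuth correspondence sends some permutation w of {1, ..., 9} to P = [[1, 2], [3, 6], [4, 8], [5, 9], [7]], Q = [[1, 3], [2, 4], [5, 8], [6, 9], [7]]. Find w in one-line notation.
Reverse the RSK construction: for i from n down to 1, find the cell of Q containing i, remove the entry at that cell from P, and reverse-bump it up through P; the value ejected from row 1 is w(i).

Step i=9: Q has 9 at row 4, column 2; remove 9 from row 4 of P and reverse-bump: 9 enters row 3 and ejects 8; 8 enters row 2 and ejects 6; 6 enters row 1 and ejects 2. So w(9) = 2. P is now [[1, 6], [3, 8], [4, 9], [5], [7]].
Step i=8: Q has 8 at row 3, column 2; remove 9 from row 3 of P and reverse-bump: 9 enters row 2 and ejects 8; 8 enters row 1 and ejects 6. So w(8) = 6. P is now [[1, 8], [3, 9], [4], [5], [7]].
Step i=7: Q has 7 at row 5, column 1; remove 7 from row 5 of P and reverse-bump: 7 enters row 4 and ejects 5; 5 enters row 3 and ejects 4; 4 enters row 2 and ejects 3; 3 enters row 1 and ejects 1. So w(7) = 1. P is now [[3, 8], [4, 9], [5], [7]].
Step i=6: Q has 6 at row 4, column 1; remove 7 from row 4 of P and reverse-bump: 7 enters row 3 and ejects 5; 5 enters row 2 and ejects 4; 4 enters row 1 and ejects 3. So w(6) = 3. P is now [[4, 8], [5, 9], [7]].
Step i=5: Q has 5 at row 3, column 1; remove 7 from row 3 of P and reverse-bump: 7 enters row 2 and ejects 5; 5 enters row 1 and ejects 4. So w(5) = 4. P is now [[5, 8], [7, 9]].
Step i=4: Q has 4 at row 2, column 2; remove 9 from row 2 of P and reverse-bump: 9 enters row 1 and ejects 8. So w(4) = 8. P is now [[5, 9], [7]].
Step i=3: Q has 3 at row 1, column 2; remove that cell from P, ejecting 9. So w(3) = 9. P is now [[5], [7]].
Step i=2: Q has 2 at row 2, column 1; remove 7 from row 2 of P and reverse-bump: 7 enters row 1 and ejects 5. So w(2) = 5. P is now [[7]].
Step i=1: Q has 1 at row 1, column 1; remove that cell from P, ejecting 7. So w(1) = 7. P is now [].

So w = 7 5 9 8 4 3 1 6 2.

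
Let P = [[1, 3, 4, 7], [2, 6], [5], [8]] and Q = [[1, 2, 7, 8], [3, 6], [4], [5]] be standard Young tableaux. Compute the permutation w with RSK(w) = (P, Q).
5 8 6 2 1 3 4 7

Reverse the RSK construction: for i from n down to 1, find the cell of Q containing i, remove the entry at that cell from P, and reverse-bump it up through P; the value ejected from row 1 is w(i).

Step i=8: Q has 8 at row 1, column 4; remove that cell from P, ejecting 7. So w(8) = 7. P is now [[1, 3, 4], [2, 6], [5], [8]].
Step i=7: Q has 7 at row 1, column 3; remove that cell from P, ejecting 4. So w(7) = 4. P is now [[1, 3], [2, 6], [5], [8]].
Step i=6: Q has 6 at row 2, column 2; remove 6 from row 2 of P and reverse-bump: 6 enters row 1 and ejects 3. So w(6) = 3. P is now [[1, 6], [2], [5], [8]].
Step i=5: Q has 5 at row 4, column 1; remove 8 from row 4 of P and reverse-bump: 8 enters row 3 and ejects 5; 5 enters row 2 and ejects 2; 2 enters row 1 and ejects 1. So w(5) = 1. P is now [[2, 6], [5], [8]].
Step i=4: Q has 4 at row 3, column 1; remove 8 from row 3 of P and reverse-bump: 8 enters row 2 and ejects 5; 5 enters row 1 and ejects 2. So w(4) = 2. P is now [[5, 6], [8]].
Step i=3: Q has 3 at row 2, column 1; remove 8 from row 2 of P and reverse-bump: 8 enters row 1 and ejects 6. So w(3) = 6. P is now [[5, 8]].
Step i=2: Q has 2 at row 1, column 2; remove that cell from P, ejecting 8. So w(2) = 8. P is now [[5]].
Step i=1: Q has 1 at row 1, column 1; remove that cell from P, ejecting 5. So w(1) = 5. P is now [].

So w = 5 8 6 2 1 3 4 7.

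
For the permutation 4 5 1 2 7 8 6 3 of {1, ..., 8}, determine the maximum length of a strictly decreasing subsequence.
3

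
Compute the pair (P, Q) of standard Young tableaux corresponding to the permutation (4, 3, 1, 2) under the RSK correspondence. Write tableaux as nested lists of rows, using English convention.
P = [[1, 2], [3], [4]], Q = [[1, 4], [2], [3]]

Insert each entry of the permutation into P by Schensted row insertion, recording in Q the position of each new cell.

Insert 4: appended to row 1. P = [[4]].
Insert 3: 3 bumps 4 from row 1; 4 starts row 2. P = [[3], [4]].
Insert 1: 1 bumps 3 from row 1; 3 bumps 4 from row 2; 4 starts row 3. P = [[1], [3], [4]].
Insert 2: appended to row 1. P = [[1, 2], [3], [4]].

So P = [[1, 2], [3], [4]], Q = [[1, 4], [2], [3]].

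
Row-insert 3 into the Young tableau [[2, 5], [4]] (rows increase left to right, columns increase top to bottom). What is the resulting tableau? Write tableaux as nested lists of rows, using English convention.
[[2, 3], [4, 5]]

In row 1, 3 replaces 5 (the leftmost entry greater than 3); 5 is bumped to row 2. 5 is appended to row 2. The new tableau is [[2, 3], [4, 5]].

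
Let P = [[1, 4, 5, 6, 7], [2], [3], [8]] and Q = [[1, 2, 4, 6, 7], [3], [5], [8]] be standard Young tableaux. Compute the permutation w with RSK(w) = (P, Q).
Reverse the RSK construction: for i from n down to 1, find the cell of Q containing i, remove the entry at that cell from P, and reverse-bump it up through P; the value ejected from row 1 is w(i).

Step i=8: Q has 8 at row 4, column 1; remove 8 from row 4 of P and reverse-bump: 8 enters row 3 and ejects 3; 3 enters row 2 and ejects 2; 2 enters row 1 and ejects 1. So w(8) = 1. P is now [[2, 4, 5, 6, 7], [3], [8]].
Step i=7: Q has 7 at row 1, column 5; remove that cell from P, ejecting 7. So w(7) = 7. P is now [[2, 4, 5, 6], [3], [8]].
Step i=6: Q has 6 at row 1, column 4; remove that cell from P, ejecting 6. So w(6) = 6. P is now [[2, 4, 5], [3], [8]].
Step i=5: Q has 5 at row 3, column 1; remove 8 from row 3 of P and reverse-bump: 8 enters row 2 and ejects 3; 3 enters row 1 and ejects 2. So w(5) = 2. P is now [[3, 4, 5], [8]].
Step i=4: Q has 4 at row 1, column 3; remove that cell from P, ejecting 5. So w(4) = 5. P is now [[3, 4], [8]].
Step i=3: Q has 3 at row 2, column 1; remove 8 from row 2 of P and reverse-bump: 8 enters row 1 and ejects 4. So w(3) = 4. P is now [[3, 8]].
Step i=2: Q has 2 at row 1, column 2; remove that cell from P, ejecting 8. So w(2) = 8. P is now [[3]].
Step i=1: Q has 1 at row 1, column 1; remove that cell from P, ejecting 3. So w(1) = 3. P is now [].

So w = 3 8 4 5 2 6 7 1.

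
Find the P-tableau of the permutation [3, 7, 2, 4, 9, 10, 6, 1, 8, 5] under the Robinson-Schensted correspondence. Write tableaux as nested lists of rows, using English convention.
After inserting 3: P = [[3]].
After inserting 7: P = [[3, 7]].
After inserting 2: P = [[2, 7], [3]].
After inserting 4: P = [[2, 4], [3, 7]].
After inserting 9: P = [[2, 4, 9], [3, 7]].
After inserting 10: P = [[2, 4, 9, 10], [3, 7]].
After inserting 6: P = [[2, 4, 6, 10], [3, 7, 9]].
After inserting 1: P = [[1, 4, 6, 10], [2, 7, 9], [3]].
After inserting 8: P = [[1, 4, 6, 8], [2, 7, 9, 10], [3]].
After inserting 5: P = [[1, 4, 5, 8], [2, 6, 9, 10], [3, 7]].

So P = [[1, 4, 5, 8], [2, 6, 9, 10], [3, 7]].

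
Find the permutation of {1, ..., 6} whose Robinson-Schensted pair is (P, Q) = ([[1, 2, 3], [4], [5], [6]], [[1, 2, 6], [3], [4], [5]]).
1 6 5 4 2 3

Reverse RSK: for i = n, n-1, ..., 1, locate i in Q, remove the corresponding corner cell from P, and reverse-bump its entry up through P; the value ejected from row 1 is w(i).

So w = 1 6 5 4 2 3.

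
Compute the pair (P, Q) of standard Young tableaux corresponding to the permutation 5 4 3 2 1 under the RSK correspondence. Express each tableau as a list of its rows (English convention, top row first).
Insert each entry of the permutation into P by Schensted row insertion, recording in Q the position of each new cell.

Insert 5: appended to row 1. P = [[5]].
Insert 4: 4 bumps 5 from row 1; 5 starts row 2. P = [[4], [5]].
Insert 3: 3 bumps 4 from row 1; 4 bumps 5 from row 2; 5 starts row 3. P = [[3], [4], [5]].
Insert 2: 2 bumps 3 from row 1; 3 bumps 4 from row 2; 4 bumps 5 from row 3; 5 starts row 4. P = [[2], [3], [4], [5]].
Insert 1: 1 bumps 2 from row 1; 2 bumps 3 from row 2; 3 bumps 4 from row 3; 4 bumps 5 from row 4; 5 starts row 5. P = [[1], [2], [3], [4], [5]].

So P = [[1], [2], [3], [4], [5]], Q = [[1], [2], [3], [4], [5]].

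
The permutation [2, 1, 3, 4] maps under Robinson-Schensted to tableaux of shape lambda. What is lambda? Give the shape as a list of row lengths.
Row-insert each entry into an empty tableau.

After inserting 2: P = [[2]].
After inserting 1: P = [[1], [2]].
After inserting 3: P = [[1, 3], [2]].
After inserting 4: P = [[1, 3, 4], [2]].

The final insertion tableau P = [[1, 3, 4], [2]] has shape [3, 1].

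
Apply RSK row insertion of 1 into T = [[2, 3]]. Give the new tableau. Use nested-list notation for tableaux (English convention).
In row 1, 1 replaces 2 (the leftmost entry greater than 1); 2 is bumped to row 2. 2 starts a new row 2. The new tableau is [[1, 3], [2]].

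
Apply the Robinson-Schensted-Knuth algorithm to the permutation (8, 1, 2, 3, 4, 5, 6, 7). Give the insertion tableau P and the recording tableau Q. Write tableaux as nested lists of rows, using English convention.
P = [[1, 2, 3, 4, 5, 6, 7], [8]], Q = [[1, 3, 4, 5, 6, 7, 8], [2]]

Insert each entry of the permutation into P by Schensted row insertion, recording in Q the position of each new cell.

Insert 8: appended to row 1. P = [[8]].
Insert 1: 1 bumps 8 from row 1; 8 starts row 2. P = [[1], [8]].
Insert 2: appended to row 1. P = [[1, 2], [8]].
Insert 3: appended to row 1. P = [[1, 2, 3], [8]].
Insert 4: appended to row 1. P = [[1, 2, 3, 4], [8]].
Insert 5: appended to row 1. P = [[1, 2, 3, 4, 5], [8]].
Insert 6: appended to row 1. P = [[1, 2, 3, 4, 5, 6], [8]].
Insert 7: appended to row 1. P = [[1, 2, 3, 4, 5, 6, 7], [8]].

So P = [[1, 2, 3, 4, 5, 6, 7], [8]], Q = [[1, 3, 4, 5, 6, 7, 8], [2]].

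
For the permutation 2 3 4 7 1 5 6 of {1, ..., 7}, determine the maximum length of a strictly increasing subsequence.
5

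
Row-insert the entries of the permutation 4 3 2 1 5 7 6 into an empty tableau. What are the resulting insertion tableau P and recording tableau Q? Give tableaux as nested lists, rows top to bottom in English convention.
P = [[1, 5, 6], [2, 7], [3], [4]], Q = [[1, 5, 6], [2, 7], [3], [4]]

Insert each entry of the permutation into P by Schensted row insertion, recording in Q the position of each new cell.

Insert 4: appended to row 1. P = [[4]], Q = [[1]].
Insert 3: 3 bumps 4 from row 1; 4 starts row 2. P = [[3], [4]], Q = [[1], [2]].
Insert 2: 2 bumps 3 from row 1; 3 bumps 4 from row 2; 4 starts row 3. P = [[2], [3], [4]], Q = [[1], [2], [3]].
Insert 1: 1 bumps 2 from row 1; 2 bumps 3 from row 2; 3 bumps 4 from row 3; 4 starts row 4. P = [[1], [2], [3], [4]], Q = [[1], [2], [3], [4]].
Insert 5: appended to row 1. P = [[1, 5], [2], [3], [4]], Q = [[1, 5], [2], [3], [4]].
Insert 7: appended to row 1. P = [[1, 5, 7], [2], [3], [4]], Q = [[1, 5, 6], [2], [3], [4]].
Insert 6: 6 bumps 7 from row 1; 7 appends to row 2. P = [[1, 5, 6], [2, 7], [3], [4]], Q = [[1, 5, 6], [2, 7], [3], [4]].

So P = [[1, 5, 6], [2, 7], [3], [4]], Q = [[1, 5, 6], [2, 7], [3], [4]].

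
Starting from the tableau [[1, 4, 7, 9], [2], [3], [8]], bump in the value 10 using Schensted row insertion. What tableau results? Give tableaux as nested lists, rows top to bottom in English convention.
[[1, 4, 7, 9, 10], [2], [3], [8]]

10 is larger than every entry of row 1, so it is appended to row 1. The new tableau is [[1, 4, 7, 9, 10], [2], [3], [8]].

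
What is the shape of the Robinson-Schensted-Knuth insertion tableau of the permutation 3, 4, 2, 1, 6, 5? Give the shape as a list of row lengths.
[3, 2, 1]

Row-insert each entry into an empty tableau.

After inserting 3: P = [[3]].
After inserting 4: P = [[3, 4]].
After inserting 2: P = [[2, 4], [3]].
After inserting 1: P = [[1, 4], [2], [3]].
After inserting 6: P = [[1, 4, 6], [2], [3]].
After inserting 5: P = [[1, 4, 5], [2, 6], [3]].

The final insertion tableau P = [[1, 4, 5], [2, 6], [3]] has shape [3, 2, 1].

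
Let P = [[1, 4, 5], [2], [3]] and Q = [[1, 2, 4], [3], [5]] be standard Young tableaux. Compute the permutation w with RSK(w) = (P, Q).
3 4 2 5 1

Reverse the RSK construction: for i from n down to 1, find the cell of Q containing i, remove the entry at that cell from P, and reverse-bump it up through P; the value ejected from row 1 is w(i).

Step i=5: Q has 5 at row 3, column 1; remove 3 from row 3 of P and reverse-bump: 3 enters row 2 and ejects 2; 2 enters row 1 and ejects 1. So w(5) = 1. P is now [[2, 4, 5], [3]].
Step i=4: Q has 4 at row 1, column 3; remove that cell from P, ejecting 5. So w(4) = 5. P is now [[2, 4], [3]].
Step i=3: Q has 3 at row 2, column 1; remove 3 from row 2 of P and reverse-bump: 3 enters row 1 and ejects 2. So w(3) = 2. P is now [[3, 4]].
Step i=2: Q has 2 at row 1, column 2; remove that cell from P, ejecting 4. So w(2) = 4. P is now [[3]].
Step i=1: Q has 1 at row 1, column 1; remove that cell from P, ejecting 3. So w(1) = 3. P is now [].

So w = 3 4 2 5 1.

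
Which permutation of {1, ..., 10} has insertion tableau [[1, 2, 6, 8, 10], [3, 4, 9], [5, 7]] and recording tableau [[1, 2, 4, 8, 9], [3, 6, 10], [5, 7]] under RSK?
Reverse the RSK construction: for i from n down to 1, find the cell of Q containing i, remove the entry at that cell from P, and reverse-bump it up through P; the value ejected from row 1 is w(i).

Step i=10: Q has 10 at row 2, column 3; remove 9 from row 2 of P and reverse-bump: 9 enters row 1 and ejects 8. So w(10) = 8. P is now [[1, 2, 6, 9, 10], [3, 4], [5, 7]].
Step i=9: Q has 9 at row 1, column 5; remove that cell from P, ejecting 10. So w(9) = 10. P is now [[1, 2, 6, 9], [3, 4], [5, 7]].
Step i=8: Q has 8 at row 1, column 4; remove that cell from P, ejecting 9. So w(8) = 9. P is now [[1, 2, 6], [3, 4], [5, 7]].
Step i=7: Q has 7 at row 3, column 2; remove 7 from row 3 of P and reverse-bump: 7 enters row 2 and ejects 4; 4 enters row 1 and ejects 2. So w(7) = 2. P is now [[1, 4, 6], [3, 7], [5]].
Step i=6: Q has 6 at row 2, column 2; remove 7 from row 2 of P and reverse-bump: 7 enters row 1 and ejects 6. So w(6) = 6. P is now [[1, 4, 7], [3], [5]].
Step i=5: Q has 5 at row 3, column 1; remove 5 from row 3 of P and reverse-bump: 5 enters row 2 and ejects 3; 3 enters row 1 and ejects 1. So w(5) = 1. P is now [[3, 4, 7], [5]].
Step i=4: Q has 4 at row 1, column 3; remove that cell from P, ejecting 7. So w(4) = 7. P is now [[3, 4], [5]].
Step i=3: Q has 3 at row 2, column 1; remove 5 from row 2 of P and reverse-bump: 5 enters row 1 and ejects 4. So w(3) = 4. P is now [[3, 5]].
Step i=2: Q has 2 at row 1, column 2; remove that cell from P, ejecting 5. So w(2) = 5. P is now [[3]].
Step i=1: Q has 1 at row 1, column 1; remove that cell from P, ejecting 3. So w(1) = 3. P is now [].

So w = 3 5 4 7 1 6 2 9 10 8.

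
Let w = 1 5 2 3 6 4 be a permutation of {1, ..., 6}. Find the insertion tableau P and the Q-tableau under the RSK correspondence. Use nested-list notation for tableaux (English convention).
P = [[1, 2, 3, 4], [5, 6]], Q = [[1, 2, 4, 5], [3, 6]]

Insert each entry of the permutation into P by Schensted row insertion, recording in Q the position of each new cell.

Insert 1: appended to row 1. P = [[1]].
Insert 5: appended to row 1. P = [[1, 5]].
Insert 2: 2 bumps 5 from row 1; 5 starts row 2. P = [[1, 2], [5]].
Insert 3: appended to row 1. P = [[1, 2, 3], [5]].
Insert 6: appended to row 1. P = [[1, 2, 3, 6], [5]].
Insert 4: 4 bumps 6 from row 1; 6 appends to row 2. P = [[1, 2, 3, 4], [5, 6]].

So P = [[1, 2, 3, 4], [5, 6]], Q = [[1, 2, 4, 5], [3, 6]].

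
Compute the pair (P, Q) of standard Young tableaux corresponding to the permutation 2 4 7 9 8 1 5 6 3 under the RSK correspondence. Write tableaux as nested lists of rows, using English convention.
Insert each entry of the permutation into P by Schensted row insertion, recording in Q the position of each new cell.

After inserting 2: P = [[2]].
After inserting 4: P = [[2, 4]].
After inserting 7: P = [[2, 4, 7]].
After inserting 9: P = [[2, 4, 7, 9]].
After inserting 8: P = [[2, 4, 7, 8], [9]].
After inserting 1: P = [[1, 4, 7, 8], [2], [9]].
After inserting 5: P = [[1, 4, 5, 8], [2, 7], [9]].
After inserting 6: P = [[1, 4, 5, 6], [2, 7, 8], [9]].
After inserting 3: P = [[1, 3, 5, 6], [2, 4, 8], [7], [9]].

So P = [[1, 3, 5, 6], [2, 4, 8], [7], [9]], Q = [[1, 2, 3, 4], [5, 7, 8], [6], [9]].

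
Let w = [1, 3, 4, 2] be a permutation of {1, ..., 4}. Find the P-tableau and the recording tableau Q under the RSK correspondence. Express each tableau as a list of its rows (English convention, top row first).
P = [[1, 2, 4], [3]], Q = [[1, 2, 3], [4]]

Insert each entry of the permutation into P by Schensted row insertion, recording in Q the position of each new cell.

Insert 1: appended to row 1. P = [[1]], Q = [[1]].
Insert 3: appended to row 1. P = [[1, 3]], Q = [[1, 2]].
Insert 4: appended to row 1. P = [[1, 3, 4]], Q = [[1, 2, 3]].
Insert 2: 2 bumps 3 from row 1; 3 starts row 2. P = [[1, 2, 4], [3]], Q = [[1, 2, 3], [4]].

So P = [[1, 2, 4], [3]], Q = [[1, 2, 3], [4]].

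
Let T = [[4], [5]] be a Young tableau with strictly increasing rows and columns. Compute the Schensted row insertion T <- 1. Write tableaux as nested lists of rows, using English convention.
[[1], [4], [5]]

In row 1, 1 replaces 4 (the leftmost entry greater than 1); 4 is bumped to row 2. In row 2, 4 replaces 5 (the leftmost entry greater than 4); 5 is bumped to row 3. 5 starts a new row 3. The new tableau is [[1], [4], [5]].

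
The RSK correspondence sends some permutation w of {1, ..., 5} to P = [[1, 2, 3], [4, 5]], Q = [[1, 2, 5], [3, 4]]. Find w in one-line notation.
4 5 1 2 3

Reverse the RSK construction: for i from n down to 1, find the cell of Q containing i, remove the entry at that cell from P, and reverse-bump it up through P; the value ejected from row 1 is w(i).

Step i=5: Q has 5 at row 1, column 3; remove that cell from P, ejecting 3. So w(5) = 3. P is now [[1, 2], [4, 5]].
Step i=4: Q has 4 at row 2, column 2; remove 5 from row 2 of P and reverse-bump: 5 enters row 1 and ejects 2. So w(4) = 2. P is now [[1, 5], [4]].
Step i=3: Q has 3 at row 2, column 1; remove 4 from row 2 of P and reverse-bump: 4 enters row 1 and ejects 1. So w(3) = 1. P is now [[4, 5]].
Step i=2: Q has 2 at row 1, column 2; remove that cell from P, ejecting 5. So w(2) = 5. P is now [[4]].
Step i=1: Q has 1 at row 1, column 1; remove that cell from P, ejecting 4. So w(1) = 4. P is now [].

So w = 4 5 1 2 3.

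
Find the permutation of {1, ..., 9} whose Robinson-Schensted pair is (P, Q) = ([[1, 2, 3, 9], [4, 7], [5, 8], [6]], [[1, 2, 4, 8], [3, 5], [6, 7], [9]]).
1 6 5 8 7 2 4 9 3

Reverse the RSK construction: for i from n down to 1, find the cell of Q containing i, remove the entry at that cell from P, and reverse-bump it up through P; the value ejected from row 1 is w(i).

Step i=9: Q has 9 at row 4, column 1; remove 6 from row 4 of P and reverse-bump: 6 enters row 3 and ejects 5; 5 enters row 2 and ejects 4; 4 enters row 1 and ejects 3. So w(9) = 3. P is now [[1, 2, 4, 9], [5, 7], [6, 8]].
Step i=8: Q has 8 at row 1, column 4; remove that cell from P, ejecting 9. So w(8) = 9. P is now [[1, 2, 4], [5, 7], [6, 8]].
Step i=7: Q has 7 at row 3, column 2; remove 8 from row 3 of P and reverse-bump: 8 enters row 2 and ejects 7; 7 enters row 1 and ejects 4. So w(7) = 4. P is now [[1, 2, 7], [5, 8], [6]].
Step i=6: Q has 6 at row 3, column 1; remove 6 from row 3 of P and reverse-bump: 6 enters row 2 and ejects 5; 5 enters row 1 and ejects 2. So w(6) = 2. P is now [[1, 5, 7], [6, 8]].
Step i=5: Q has 5 at row 2, column 2; remove 8 from row 2 of P and reverse-bump: 8 enters row 1 and ejects 7. So w(5) = 7. P is now [[1, 5, 8], [6]].
Step i=4: Q has 4 at row 1, column 3; remove that cell from P, ejecting 8. So w(4) = 8. P is now [[1, 5], [6]].
Step i=3: Q has 3 at row 2, column 1; remove 6 from row 2 of P and reverse-bump: 6 enters row 1 and ejects 5. So w(3) = 5. P is now [[1, 6]].
Step i=2: Q has 2 at row 1, column 2; remove that cell from P, ejecting 6. So w(2) = 6. P is now [[1]].
Step i=1: Q has 1 at row 1, column 1; remove that cell from P, ejecting 1. So w(1) = 1. P is now [].

So w = 1 6 5 8 7 2 4 9 3.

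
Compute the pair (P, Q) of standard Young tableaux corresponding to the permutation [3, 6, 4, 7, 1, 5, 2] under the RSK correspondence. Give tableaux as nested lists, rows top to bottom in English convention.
Insert each entry of the permutation into P by Schensted row insertion, recording in Q the position of each new cell.

After inserting 3: P = [[3]].
After inserting 6: P = [[3, 6]].
After inserting 4: P = [[3, 4], [6]].
After inserting 7: P = [[3, 4, 7], [6]].
After inserting 1: P = [[1, 4, 7], [3], [6]].
After inserting 5: P = [[1, 4, 5], [3, 7], [6]].
After inserting 2: P = [[1, 2, 5], [3, 4], [6, 7]].

So P = [[1, 2, 5], [3, 4], [6, 7]], Q = [[1, 2, 4], [3, 6], [5, 7]].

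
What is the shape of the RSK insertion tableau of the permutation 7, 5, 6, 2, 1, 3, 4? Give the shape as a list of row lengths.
Row-insert each entry into an empty tableau.

After inserting 7: P = [[7]].
After inserting 5: P = [[5], [7]].
After inserting 6: P = [[5, 6], [7]].
After inserting 2: P = [[2, 6], [5], [7]].
After inserting 1: P = [[1, 6], [2], [5], [7]].
After inserting 3: P = [[1, 3], [2, 6], [5], [7]].
After inserting 4: P = [[1, 3, 4], [2, 6], [5], [7]].

The final insertion tableau P = [[1, 3, 4], [2, 6], [5], [7]] has shape [3, 2, 1, 1].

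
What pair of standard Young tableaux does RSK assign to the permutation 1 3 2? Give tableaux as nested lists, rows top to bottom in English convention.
P = [[1, 2], [3]], Q = [[1, 2], [3]]

Insert each entry of the permutation into P by Schensted row insertion, recording in Q the position of each new cell.

Insert 1: appended to row 1. P = [[1]], Q = [[1]].
Insert 3: appended to row 1. P = [[1, 3]], Q = [[1, 2]].
Insert 2: 2 bumps 3 from row 1; 3 starts row 2. P = [[1, 2], [3]], Q = [[1, 2], [3]].

So P = [[1, 2], [3]], Q = [[1, 2], [3]].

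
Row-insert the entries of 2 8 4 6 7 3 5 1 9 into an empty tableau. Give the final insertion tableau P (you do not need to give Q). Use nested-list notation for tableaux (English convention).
After inserting 2: P = [[2]].
After inserting 8: P = [[2, 8]].
After inserting 4: P = [[2, 4], [8]].
After inserting 6: P = [[2, 4, 6], [8]].
After inserting 7: P = [[2, 4, 6, 7], [8]].
After inserting 3: P = [[2, 3, 6, 7], [4], [8]].
After inserting 5: P = [[2, 3, 5, 7], [4, 6], [8]].
After inserting 1: P = [[1, 3, 5, 7], [2, 6], [4], [8]].
After inserting 9: P = [[1, 3, 5, 7, 9], [2, 6], [4], [8]].

So P = [[1, 3, 5, 7, 9], [2, 6], [4], [8]].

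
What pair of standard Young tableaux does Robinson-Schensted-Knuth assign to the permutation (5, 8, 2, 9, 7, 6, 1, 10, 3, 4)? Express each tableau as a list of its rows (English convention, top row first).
P = [[1, 3, 4, 10], [2, 6, 9], [5, 7], [8]], Q = [[1, 2, 4, 8], [3, 5, 10], [6, 9], [7]]

Insert each entry of the permutation into P by Schensted row insertion, recording in Q the position of each new cell.

Insert 5: appended to row 1. P = [[5]].
Insert 8: appended to row 1. P = [[5, 8]].
Insert 2: 2 bumps 5 from row 1; 5 starts row 2. P = [[2, 8], [5]].
Insert 9: appended to row 1. P = [[2, 8, 9], [5]].
Insert 7: 7 bumps 8 from row 1; 8 appends to row 2. P = [[2, 7, 9], [5, 8]].
Insert 6: 6 bumps 7 from row 1; 7 bumps 8 from row 2; 8 starts row 3. P = [[2, 6, 9], [5, 7], [8]].
Insert 1: 1 bumps 2 from row 1; 2 bumps 5 from row 2; 5 bumps 8 from row 3; 8 starts row 4. P = [[1, 6, 9], [2, 7], [5], [8]].
Insert 10: appended to row 1. P = [[1, 6, 9, 10], [2, 7], [5], [8]].
Insert 3: 3 bumps 6 from row 1; 6 bumps 7 from row 2; 7 appends to row 3. P = [[1, 3, 9, 10], [2, 6], [5, 7], [8]].
Insert 4: 4 bumps 9 from row 1; 9 appends to row 2. P = [[1, 3, 4, 10], [2, 6, 9], [5, 7], [8]].

So P = [[1, 3, 4, 10], [2, 6, 9], [5, 7], [8]], Q = [[1, 2, 4, 8], [3, 5, 10], [6, 9], [7]].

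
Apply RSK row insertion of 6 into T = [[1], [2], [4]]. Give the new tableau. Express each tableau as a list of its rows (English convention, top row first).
[[1, 6], [2], [4]]

6 is larger than every entry of row 1, so it is appended to row 1. The new tableau is [[1, 6], [2], [4]].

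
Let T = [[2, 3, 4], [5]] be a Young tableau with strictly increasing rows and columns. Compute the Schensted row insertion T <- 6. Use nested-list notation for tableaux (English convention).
[[2, 3, 4, 6], [5]]

6 is larger than every entry of row 1, so it is appended to row 1. The new tableau is [[2, 3, 4, 6], [5]].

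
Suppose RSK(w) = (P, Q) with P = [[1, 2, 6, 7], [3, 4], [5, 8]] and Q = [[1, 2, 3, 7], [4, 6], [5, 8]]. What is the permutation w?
Reverse the RSK construction: for i from n down to 1, find the cell of Q containing i, remove the entry at that cell from P, and reverse-bump it up through P; the value ejected from row 1 is w(i).

Step i=8: Q has 8 at row 3, column 2; remove 8 from row 3 of P and reverse-bump: 8 enters row 2 and ejects 4; 4 enters row 1 and ejects 2. So w(8) = 2. P is now [[1, 4, 6, 7], [3, 8], [5]].
Step i=7: Q has 7 at row 1, column 4; remove that cell from P, ejecting 7. So w(7) = 7. P is now [[1, 4, 6], [3, 8], [5]].
Step i=6: Q has 6 at row 2, column 2; remove 8 from row 2 of P and reverse-bump: 8 enters row 1 and ejects 6. So w(6) = 6. P is now [[1, 4, 8], [3], [5]].
Step i=5: Q has 5 at row 3, column 1; remove 5 from row 3 of P and reverse-bump: 5 enters row 2 and ejects 3; 3 enters row 1 and ejects 1. So w(5) = 1. P is now [[3, 4, 8], [5]].
Step i=4: Q has 4 at row 2, column 1; remove 5 from row 2 of P and reverse-bump: 5 enters row 1 and ejects 4. So w(4) = 4. P is now [[3, 5, 8]].
Step i=3: Q has 3 at row 1, column 3; remove that cell from P, ejecting 8. So w(3) = 8. P is now [[3, 5]].
Step i=2: Q has 2 at row 1, column 2; remove that cell from P, ejecting 5. So w(2) = 5. P is now [[3]].
Step i=1: Q has 1 at row 1, column 1; remove that cell from P, ejecting 3. So w(1) = 3. P is now [].

So w = 3 5 8 4 1 6 7 2.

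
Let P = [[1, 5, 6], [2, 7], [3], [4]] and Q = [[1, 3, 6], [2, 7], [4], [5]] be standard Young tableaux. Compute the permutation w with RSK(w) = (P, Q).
4 3 5 2 1 7 6

Reverse RSK: for i = n, n-1, ..., 1, locate i in Q, remove the corresponding corner cell from P, and reverse-bump its entry up through P; the value ejected from row 1 is w(i).

So w = 4 3 5 2 1 7 6.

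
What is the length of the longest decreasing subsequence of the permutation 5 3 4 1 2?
3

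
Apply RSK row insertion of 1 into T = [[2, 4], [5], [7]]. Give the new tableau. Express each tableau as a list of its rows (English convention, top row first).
[[1, 4], [2], [5], [7]]

In row 1, 1 replaces 2 (the leftmost entry greater than 1); 2 is bumped to row 2. In row 2, 2 replaces 5 (the leftmost entry greater than 2); 5 is bumped to row 3. In row 3, 5 replaces 7 (the leftmost entry greater than 5); 7 is bumped to row 4. 7 starts a new row 4. The new tableau is [[1, 4], [2], [5], [7]].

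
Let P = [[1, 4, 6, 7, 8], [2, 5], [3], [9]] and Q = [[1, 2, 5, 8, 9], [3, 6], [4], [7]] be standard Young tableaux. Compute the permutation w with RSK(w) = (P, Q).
3 9 5 2 6 4 1 7 8

Reverse the RSK construction: for i from n down to 1, find the cell of Q containing i, remove the entry at that cell from P, and reverse-bump it up through P; the value ejected from row 1 is w(i).

Step i=9: Q has 9 at row 1, column 5; remove that cell from P, ejecting 8. So w(9) = 8. P is now [[1, 4, 6, 7], [2, 5], [3], [9]].
Step i=8: Q has 8 at row 1, column 4; remove that cell from P, ejecting 7. So w(8) = 7. P is now [[1, 4, 6], [2, 5], [3], [9]].
Step i=7: Q has 7 at row 4, column 1; remove 9 from row 4 of P and reverse-bump: 9 enters row 3 and ejects 3; 3 enters row 2 and ejects 2; 2 enters row 1 and ejects 1. So w(7) = 1. P is now [[2, 4, 6], [3, 5], [9]].
Step i=6: Q has 6 at row 2, column 2; remove 5 from row 2 of P and reverse-bump: 5 enters row 1 and ejects 4. So w(6) = 4. P is now [[2, 5, 6], [3], [9]].
Step i=5: Q has 5 at row 1, column 3; remove that cell from P, ejecting 6. So w(5) = 6. P is now [[2, 5], [3], [9]].
Step i=4: Q has 4 at row 3, column 1; remove 9 from row 3 of P and reverse-bump: 9 enters row 2 and ejects 3; 3 enters row 1 and ejects 2. So w(4) = 2. P is now [[3, 5], [9]].
Step i=3: Q has 3 at row 2, column 1; remove 9 from row 2 of P and reverse-bump: 9 enters row 1 and ejects 5. So w(3) = 5. P is now [[3, 9]].
Step i=2: Q has 2 at row 1, column 2; remove that cell from P, ejecting 9. So w(2) = 9. P is now [[3]].
Step i=1: Q has 1 at row 1, column 1; remove that cell from P, ejecting 3. So w(1) = 3. P is now [].

So w = 3 9 5 2 6 4 1 7 8.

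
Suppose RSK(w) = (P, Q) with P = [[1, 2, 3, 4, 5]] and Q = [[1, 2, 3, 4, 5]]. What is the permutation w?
Reverse RSK: for i = n, n-1, ..., 1, locate i in Q, remove the corresponding corner cell from P, and reverse-bump its entry up through P; the value ejected from row 1 is w(i).

So w = 1 2 3 4 5.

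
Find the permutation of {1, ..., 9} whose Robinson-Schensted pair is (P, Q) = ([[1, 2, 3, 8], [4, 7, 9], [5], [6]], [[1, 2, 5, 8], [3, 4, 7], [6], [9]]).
Reverse the RSK construction: for i from n down to 1, find the cell of Q containing i, remove the entry at that cell from P, and reverse-bump it up through P; the value ejected from row 1 is w(i).

Step i=9: Q has 9 at row 4, column 1; remove 6 from row 4 of P and reverse-bump: 6 enters row 3 and ejects 5; 5 enters row 2 and ejects 4; 4 enters row 1 and ejects 3. So w(9) = 3. P is now [[1, 2, 4, 8], [5, 7, 9], [6]].
Step i=8: Q has 8 at row 1, column 4; remove that cell from P, ejecting 8. So w(8) = 8. P is now [[1, 2, 4], [5, 7, 9], [6]].
Step i=7: Q has 7 at row 2, column 3; remove 9 from row 2 of P and reverse-bump: 9 enters row 1 and ejects 4. So w(7) = 4. P is now [[1, 2, 9], [5, 7], [6]].
Step i=6: Q has 6 at row 3, column 1; remove 6 from row 3 of P and reverse-bump: 6 enters row 2 and ejects 5; 5 enters row 1 and ejects 2. So w(6) = 2. P is now [[1, 5, 9], [6, 7]].
Step i=5: Q has 5 at row 1, column 3; remove that cell from P, ejecting 9. So w(5) = 9. P is now [[1, 5], [6, 7]].
Step i=4: Q has 4 at row 2, column 2; remove 7 from row 2 of P and reverse-bump: 7 enters row 1 and ejects 5. So w(4) = 5. P is now [[1, 7], [6]].
Step i=3: Q has 3 at row 2, column 1; remove 6 from row 2 of P and reverse-bump: 6 enters row 1 and ejects 1. So w(3) = 1. P is now [[6, 7]].
Step i=2: Q has 2 at row 1, column 2; remove that cell from P, ejecting 7. So w(2) = 7. P is now [[6]].
Step i=1: Q has 1 at row 1, column 1; remove that cell from P, ejecting 6. So w(1) = 6. P is now [].

So w = 6 7 1 5 9 2 4 8 3.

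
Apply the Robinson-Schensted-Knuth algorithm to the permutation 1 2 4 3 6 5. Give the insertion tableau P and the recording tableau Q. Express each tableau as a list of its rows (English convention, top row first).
Insert each entry of the permutation into P by Schensted row insertion, recording in Q the position of each new cell.

Insert 1: appended to row 1. P = [[1]].
Insert 2: appended to row 1. P = [[1, 2]].
Insert 4: appended to row 1. P = [[1, 2, 4]].
Insert 3: 3 bumps 4 from row 1; 4 starts row 2. P = [[1, 2, 3], [4]].
Insert 6: appended to row 1. P = [[1, 2, 3, 6], [4]].
Insert 5: 5 bumps 6 from row 1; 6 appends to row 2. P = [[1, 2, 3, 5], [4, 6]].

So P = [[1, 2, 3, 5], [4, 6]], Q = [[1, 2, 3, 5], [4, 6]].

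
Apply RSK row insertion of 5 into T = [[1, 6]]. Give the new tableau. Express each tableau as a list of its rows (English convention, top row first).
In row 1, 5 replaces 6 (the leftmost entry greater than 5); 6 is bumped to row 2. 6 starts a new row 2. The new tableau is [[1, 5], [6]].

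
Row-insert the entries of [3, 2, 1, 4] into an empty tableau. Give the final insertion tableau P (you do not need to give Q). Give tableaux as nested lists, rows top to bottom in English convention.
After inserting 3: P = [[3]].
After inserting 2: P = [[2], [3]].
After inserting 1: P = [[1], [2], [3]].
After inserting 4: P = [[1, 4], [2], [3]].

So P = [[1, 4], [2], [3]].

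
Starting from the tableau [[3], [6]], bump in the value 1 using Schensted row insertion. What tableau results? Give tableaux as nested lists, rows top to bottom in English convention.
[[1], [3], [6]]

In row 1, 1 replaces 3 (the leftmost entry greater than 1); 3 is bumped to row 2. In row 2, 3 replaces 6 (the leftmost entry greater than 3); 6 is bumped to row 3. 6 starts a new row 3. The new tableau is [[1], [3], [6]].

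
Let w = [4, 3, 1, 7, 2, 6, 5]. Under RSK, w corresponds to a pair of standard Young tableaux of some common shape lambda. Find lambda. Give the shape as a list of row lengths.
[3, 2, 2]

Row-insert each entry into an empty tableau.

After inserting 4: P = [[4]].
After inserting 3: P = [[3], [4]].
After inserting 1: P = [[1], [3], [4]].
After inserting 7: P = [[1, 7], [3], [4]].
After inserting 2: P = [[1, 2], [3, 7], [4]].
After inserting 6: P = [[1, 2, 6], [3, 7], [4]].
After inserting 5: P = [[1, 2, 5], [3, 6], [4, 7]].

The final insertion tableau P = [[1, 2, 5], [3, 6], [4, 7]] has shape [3, 2, 2].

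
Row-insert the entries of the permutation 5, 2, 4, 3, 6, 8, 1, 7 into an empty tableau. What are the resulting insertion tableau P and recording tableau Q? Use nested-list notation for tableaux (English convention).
Insert each entry of the permutation into P by Schensted row insertion, recording in Q the position of each new cell.

Insert 5: appended to row 1. P = [[5]], Q = [[1]].
Insert 2: 2 bumps 5 from row 1; 5 starts row 2. P = [[2], [5]], Q = [[1], [2]].
Insert 4: appended to row 1. P = [[2, 4], [5]], Q = [[1, 3], [2]].
Insert 3: 3 bumps 4 from row 1; 4 bumps 5 from row 2; 5 starts row 3. P = [[2, 3], [4], [5]], Q = [[1, 3], [2], [4]].
Insert 6: appended to row 1. P = [[2, 3, 6], [4], [5]], Q = [[1, 3, 5], [2], [4]].
Insert 8: appended to row 1. P = [[2, 3, 6, 8], [4], [5]], Q = [[1, 3, 5, 6], [2], [4]].
Insert 1: 1 bumps 2 from row 1; 2 bumps 4 from row 2; 4 bumps 5 from row 3; 5 starts row 4. P = [[1, 3, 6, 8], [2], [4], [5]], Q = [[1, 3, 5, 6], [2], [4], [7]].
Insert 7: 7 bumps 8 from row 1; 8 appends to row 2. P = [[1, 3, 6, 7], [2, 8], [4], [5]], Q = [[1, 3, 5, 6], [2, 8], [4], [7]].

So P = [[1, 3, 6, 7], [2, 8], [4], [5]], Q = [[1, 3, 5, 6], [2, 8], [4], [7]].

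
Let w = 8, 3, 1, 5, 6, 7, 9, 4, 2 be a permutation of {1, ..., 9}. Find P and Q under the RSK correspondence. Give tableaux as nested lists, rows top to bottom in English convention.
P = [[1, 2, 6, 7, 9], [3, 4], [5], [8]], Q = [[1, 4, 5, 6, 7], [2, 8], [3], [9]]

Insert each entry of the permutation into P by Schensted row insertion, recording in Q the position of each new cell.

Insert 8: appended to row 1. P = [[8]], Q = [[1]].
Insert 3: 3 bumps 8 from row 1; 8 starts row 2. P = [[3], [8]], Q = [[1], [2]].
Insert 1: 1 bumps 3 from row 1; 3 bumps 8 from row 2; 8 starts row 3. P = [[1], [3], [8]], Q = [[1], [2], [3]].
Insert 5: appended to row 1. P = [[1, 5], [3], [8]], Q = [[1, 4], [2], [3]].
Insert 6: appended to row 1. P = [[1, 5, 6], [3], [8]], Q = [[1, 4, 5], [2], [3]].
Insert 7: appended to row 1. P = [[1, 5, 6, 7], [3], [8]], Q = [[1, 4, 5, 6], [2], [3]].
Insert 9: appended to row 1. P = [[1, 5, 6, 7, 9], [3], [8]], Q = [[1, 4, 5, 6, 7], [2], [3]].
Insert 4: 4 bumps 5 from row 1; 5 appends to row 2. P = [[1, 4, 6, 7, 9], [3, 5], [8]], Q = [[1, 4, 5, 6, 7], [2, 8], [3]].
Insert 2: 2 bumps 4 from row 1; 4 bumps 5 from row 2; 5 bumps 8 from row 3; 8 starts row 4. P = [[1, 2, 6, 7, 9], [3, 4], [5], [8]], Q = [[1, 4, 5, 6, 7], [2, 8], [3], [9]].

So P = [[1, 2, 6, 7, 9], [3, 4], [5], [8]], Q = [[1, 4, 5, 6, 7], [2, 8], [3], [9]].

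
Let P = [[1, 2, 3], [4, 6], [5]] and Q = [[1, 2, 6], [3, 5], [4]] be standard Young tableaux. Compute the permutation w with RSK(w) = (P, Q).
Reverse the RSK construction: for i from n down to 1, find the cell of Q containing i, remove the entry at that cell from P, and reverse-bump it up through P; the value ejected from row 1 is w(i).

Step i=6: Q has 6 at row 1, column 3; remove that cell from P, ejecting 3. So w(6) = 3. P is now [[1, 2], [4, 6], [5]].
Step i=5: Q has 5 at row 2, column 2; remove 6 from row 2 of P and reverse-bump: 6 enters row 1 and ejects 2. So w(5) = 2. P is now [[1, 6], [4], [5]].
Step i=4: Q has 4 at row 3, column 1; remove 5 from row 3 of P and reverse-bump: 5 enters row 2 and ejects 4; 4 enters row 1 and ejects 1. So w(4) = 1. P is now [[4, 6], [5]].
Step i=3: Q has 3 at row 2, column 1; remove 5 from row 2 of P and reverse-bump: 5 enters row 1 and ejects 4. So w(3) = 4. P is now [[5, 6]].
Step i=2: Q has 2 at row 1, column 2; remove that cell from P, ejecting 6. So w(2) = 6. P is now [[5]].
Step i=1: Q has 1 at row 1, column 1; remove that cell from P, ejecting 5. So w(1) = 5. P is now [].

So w = 5 6 4 1 2 3.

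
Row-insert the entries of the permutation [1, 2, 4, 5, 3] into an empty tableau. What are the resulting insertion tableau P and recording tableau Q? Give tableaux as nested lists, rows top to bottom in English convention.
Insert each entry of the permutation into P by Schensted row insertion, recording in Q the position of each new cell.

Insert 1: appended to row 1. P = [[1]].
Insert 2: appended to row 1. P = [[1, 2]].
Insert 4: appended to row 1. P = [[1, 2, 4]].
Insert 5: appended to row 1. P = [[1, 2, 4, 5]].
Insert 3: 3 bumps 4 from row 1; 4 starts row 2. P = [[1, 2, 3, 5], [4]].

So P = [[1, 2, 3, 5], [4]], Q = [[1, 2, 3, 4], [5]].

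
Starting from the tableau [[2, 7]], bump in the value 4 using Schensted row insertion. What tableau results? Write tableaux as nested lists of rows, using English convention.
In row 1, 4 replaces 7 (the leftmost entry greater than 4); 7 is bumped to row 2. 7 starts a new row 2. The new tableau is [[2, 4], [7]].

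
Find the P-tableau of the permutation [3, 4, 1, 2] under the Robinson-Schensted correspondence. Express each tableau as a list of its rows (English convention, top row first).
P = [[1, 2], [3, 4]]

Insert 3: appended to row 1. P = [[3]].
Insert 4: appended to row 1. P = [[3, 4]].
Insert 1: 1 bumps 3 from row 1; 3 starts row 2. P = [[1, 4], [3]].
Insert 2: 2 bumps 4 from row 1; 4 appends to row 2. P = [[1, 2], [3, 4]].

So P = [[1, 2], [3, 4]].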